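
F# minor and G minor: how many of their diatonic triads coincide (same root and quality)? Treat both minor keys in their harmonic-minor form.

1

Diatonic triads of F# minor (harmonic minor): F#m (i), G#dim (ii°), Aaug (III+), Bm (iv), C# (V), D (VI), E#dim (vii°).
Diatonic triads of G minor (harmonic minor): Gm (i), Adim (ii°), Bbaug (III+), Cm (iv), D (V), Eb (VI), F#dim (vii°).
Matching root and quality in both lists: D.
That gives 1 common triad.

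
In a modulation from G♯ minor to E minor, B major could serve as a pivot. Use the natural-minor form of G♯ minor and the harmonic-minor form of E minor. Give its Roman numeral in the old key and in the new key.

The scale of G♯ minor (natural minor) is G♯ A♯ B C♯ D♯ E F♯; B is degree 3, and the triad built there (B-D♯-F♯) is major, so it is III.
The scale of E minor (harmonic minor) is E F♯ G A B C D♯; B is degree 5, and the triad built there (B-D♯-F♯) is major, so it is V.

III in G♯ minor; V in E minor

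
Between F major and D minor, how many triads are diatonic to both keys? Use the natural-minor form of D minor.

7

Diatonic triads of F major: F major (I), G minor (ii), A minor (iii), Bb major (IV), C major (V), D minor (vi), E diminished (vii°).
Diatonic triads of D minor (natural minor): D minor (i), E diminished (ii°), F major (III), G minor (iv), A minor (v), Bb major (VI), C major (VII).
Matching root and quality in both lists: F major, G minor, A minor, Bb major, C major, D minor, E diminished.
That gives 7 common triads.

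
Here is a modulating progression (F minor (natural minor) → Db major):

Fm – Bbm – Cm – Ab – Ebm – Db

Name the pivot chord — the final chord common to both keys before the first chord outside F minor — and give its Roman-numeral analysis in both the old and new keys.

Chords diatonic to F minor: Fm, Gdim, Ab, Bbm, Cm, Db, Eb.
Reading the progression, the first chord not in that set is Ebm, so the modulation leaves F minor there.
The chord immediately before Ebm is Ab, which is diatonic to both keys: III in F minor and V in Db major.

Ab — III in F minor, V in Db major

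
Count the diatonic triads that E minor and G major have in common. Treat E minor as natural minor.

Diatonic triads of E minor (natural minor): E minor (i), F# diminished (ii°), G major (III), A minor (iv), B minor (v), C major (VI), D major (VII).
Diatonic triads of G major: G major (I), A minor (ii), B minor (iii), C major (IV), D major (V), E minor (vi), F# diminished (vii°).
Matching root and quality in both lists: E minor, F# diminished, G major, A minor, B minor, C major, D major.
That gives 7 common triads.

7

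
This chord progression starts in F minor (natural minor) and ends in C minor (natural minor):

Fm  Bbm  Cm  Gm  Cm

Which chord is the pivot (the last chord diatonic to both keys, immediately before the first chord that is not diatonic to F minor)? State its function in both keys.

Cm — v in F minor, i in C minor

Chords diatonic to F minor: Fm, Gdim, Ab, Bbm, Cm, Db, Eb.
Reading the progression, the first chord not in that set is Gm, so the modulation leaves F minor there.
The chord immediately before Gm is Cm, which is diatonic to both keys: v in F minor and i in C minor.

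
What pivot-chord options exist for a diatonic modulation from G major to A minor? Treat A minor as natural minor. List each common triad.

Triads in G major: G (I), Am (ii), Bm (iii), C (IV), D (V), Em (vi), F♯dim (vii°).
Triads in A minor (natural minor): Am (i), Bdim (ii°), C (III), Dm (iv), Em (v), F (VI), G (VII).
Shared triads with their functions: G (I in G major, VII in A minor); Am (ii in G major, i in A minor); C (IV in G major, III in A minor); Em (vi in G major, v in A minor).

G, Am, C, Em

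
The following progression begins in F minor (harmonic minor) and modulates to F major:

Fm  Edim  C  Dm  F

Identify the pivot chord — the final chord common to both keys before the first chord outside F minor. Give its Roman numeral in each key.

C — V in F minor, V in F major

Chords diatonic to F minor: Fm, Gdim, Abaug, Bbm, C, Db, Edim.
Reading the progression, the first chord not in that set is Dm, so the modulation leaves F minor there.
The chord immediately before Dm is C, which is diatonic to both keys: V in F minor and V in F major.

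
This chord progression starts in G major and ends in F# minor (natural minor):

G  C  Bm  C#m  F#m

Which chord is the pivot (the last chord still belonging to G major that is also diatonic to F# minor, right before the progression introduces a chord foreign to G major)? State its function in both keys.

Bm — iii in G major, iv in F# minor

Chords diatonic to G major: G, Am, Bm, C, D, Em, F#dim.
Reading the progression, the first chord not in that set is C#m, so the modulation leaves G major there.
The chord immediately before C#m is Bm, which is diatonic to both keys: iii in G major and iv in F# minor.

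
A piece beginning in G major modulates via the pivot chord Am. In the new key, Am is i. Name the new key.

The numeral i denotes a minor triad on scale degree 1. With A on degree 1, the tonic of the new key is A.
Degree 1 carries a minor triad in minor keys, so the destination is A minor.
Check: the diatonic triads of A minor (natural minor) are Am (i), Bdim (ii°), C (III), Dm (iv), Em (v), F (VI), G (VII) — Am is indeed i.

A minor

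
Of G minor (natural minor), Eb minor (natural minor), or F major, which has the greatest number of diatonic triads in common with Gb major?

Eb minor

Triads of Gb major: Gb major (I), Ab minor (ii), Bb minor (iii), Cb major (IV), Db major (V), Eb minor (vi), F diminished (vii°).
G minor (natural minor) shares 0: none.
Eb minor (natural minor) shares 7: Gb, Abm, Bbm, Cb, Db, Ebm, Fdim.
F major shares 0: none.
The most common triads (7) are shared with Eb minor.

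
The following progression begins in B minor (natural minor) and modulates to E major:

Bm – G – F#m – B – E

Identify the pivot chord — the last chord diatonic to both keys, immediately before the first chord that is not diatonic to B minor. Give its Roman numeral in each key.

Chords diatonic to B minor: Bm, C#dim, D, Em, F#m, G, A.
Reading the progression, the first chord not in that set is B, so the modulation leaves B minor there.
The chord immediately before B is F#m, which is diatonic to both keys: v in B minor and ii in E major.

F#m — v in B minor, ii in E major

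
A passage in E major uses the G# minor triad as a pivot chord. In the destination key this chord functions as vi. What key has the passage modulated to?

B major

The numeral vi denotes a minor triad on scale degree 6. With G# on degree 6, the tonic of the new key is B.
Degree 6 carries a minor triad in major keys, so the destination is B major.
Check: the diatonic triads of B major are B (I), C#m (ii), D#m (iii), E (IV), F# (V), G#m (vi), A#dim (vii°) — G# minor is indeed vi.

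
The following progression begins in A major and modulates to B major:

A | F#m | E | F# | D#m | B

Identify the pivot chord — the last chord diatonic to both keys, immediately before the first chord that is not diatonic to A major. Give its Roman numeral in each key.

E — V in A major, IV in B major

Chords diatonic to A major: A, Bm, C#m, D, E, F#m, G#dim.
Reading the progression, the first chord not in that set is F#, so the modulation leaves A major there.
The chord immediately before F# is E, which is diatonic to both keys: V in A major and IV in B major.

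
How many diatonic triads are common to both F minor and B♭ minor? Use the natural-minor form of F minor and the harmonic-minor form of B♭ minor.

1

Diatonic triads of F minor (natural minor): F minor (i), G diminished (ii°), A♭ major (III), B♭ minor (iv), C minor (v), D♭ major (VI), E♭ major (VII).
Diatonic triads of B♭ minor (harmonic minor): B♭ minor (i), C diminished (ii°), D♭ augmented (III+), E♭ minor (iv), F major (V), G♭ major (VI), A diminished (vii°).
Matching root and quality in both lists: B♭ minor.
That gives 1 common triad.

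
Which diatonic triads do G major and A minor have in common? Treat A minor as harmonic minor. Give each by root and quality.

Am

Triads in G major: G (I), Am (ii), Bm (iii), C (IV), D (V), Em (vi), F#dim (vii°).
Triads in A minor (harmonic minor): Am (i), Bdim (ii°), Caug (III+), Dm (iv), E (V), F (VI), G#dim (vii°).
Shared triads with their functions: Am (ii in G major, i in A minor).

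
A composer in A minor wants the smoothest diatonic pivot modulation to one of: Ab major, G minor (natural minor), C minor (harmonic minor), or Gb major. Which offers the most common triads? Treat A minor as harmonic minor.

G minor

Triads of A minor (harmonic minor): A minor (i), B diminished (ii°), C augmented (III+), D minor (iv), E major (V), F major (VI), G# diminished (vii°).
Ab major shares 0: none.
G minor (natural minor) shares 2: Dm, F.
C minor (harmonic minor) shares 1: Bdim.
Gb major shares 0: none.
The most common triads (2) are shared with G minor.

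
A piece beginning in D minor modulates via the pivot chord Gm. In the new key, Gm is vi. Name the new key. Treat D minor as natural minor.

The numeral vi denotes a minor triad on scale degree 6. With G on degree 6, the tonic of the new key is Bb.
Degree 6 carries a minor triad in major keys, so the destination is Bb major.
Check: the diatonic triads of Bb major are Bb (I), Cm (ii), Dm (iii), Eb (IV), F (V), Gm (vi), Adim (vii°) — Gm is indeed vi.

Bb major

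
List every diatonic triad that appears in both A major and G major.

Bm, D

Triads in A major: A (I), Bm (ii), C♯m (iii), D (IV), E (V), F♯m (vi), G♯dim (vii°).
Triads in G major: G (I), Am (ii), Bm (iii), C (IV), D (V), Em (vi), F♯dim (vii°).
Shared triads with their functions: Bm (ii in A major, iii in G major); D (IV in A major, V in G major).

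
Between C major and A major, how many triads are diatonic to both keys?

0

Diatonic triads of C major: C (I), Dm (ii), Em (iii), F (IV), G (V), Am (vi), Bdim (vii°).
Diatonic triads of A major: A (I), Bm (ii), C♯m (iii), D (IV), E (V), F♯m (vi), G♯dim (vii°).
No triad has the same root and quality in both keys.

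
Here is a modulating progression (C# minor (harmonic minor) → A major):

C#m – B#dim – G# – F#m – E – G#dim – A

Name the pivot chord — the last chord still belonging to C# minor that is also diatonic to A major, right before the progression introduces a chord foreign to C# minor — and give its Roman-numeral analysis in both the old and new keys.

F#m — iv in C# minor, vi in A major

Chords diatonic to C# minor: C#m, D#dim, Eaug, F#m, G#, A, B#dim.
Reading the progression, the first chord not in that set is E, so the modulation leaves C# minor there.
The chord immediately before E is F#m, which is diatonic to both keys: iv in C# minor and vi in A major.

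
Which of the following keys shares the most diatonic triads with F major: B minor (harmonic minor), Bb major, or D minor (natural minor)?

D minor

Triads of F major: F (I), Gm (ii), Am (iii), Bb (IV), C (V), Dm (vi), Edim (vii°).
B minor (harmonic minor) shares 0: none.
Bb major shares 4: F, Gm, Bb, Dm.
D minor (natural minor) shares 7: F, Gm, Am, Bb, C, Dm, Edim.
The most common triads (7) are shared with D minor.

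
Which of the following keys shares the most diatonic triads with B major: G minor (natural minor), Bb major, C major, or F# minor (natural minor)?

F# minor

Triads of B major: B major (I), C# minor (ii), D# minor (iii), E major (IV), F# major (V), G# minor (vi), A# diminished (vii°).
G minor (natural minor) shares 0: none.
Bb major shares 0: none.
C major shares 0: none.
F# minor (natural minor) shares 2: C#m, E.
The most common triads (2) are shared with F# minor.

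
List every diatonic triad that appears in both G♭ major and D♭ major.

G♭, B♭m, D♭, E♭m

Triads in G♭ major: G♭ (I), A♭m (ii), B♭m (iii), C♭ (IV), D♭ (V), E♭m (vi), Fdim (vii°).
Triads in D♭ major: D♭ (I), E♭m (ii), Fm (iii), G♭ (IV), A♭ (V), B♭m (vi), Cdim (vii°).
Shared triads with their functions: G♭ (I in G♭ major, IV in D♭ major); B♭m (iii in G♭ major, vi in D♭ major); D♭ (V in G♭ major, I in D♭ major); E♭m (vi in G♭ major, ii in D♭ major).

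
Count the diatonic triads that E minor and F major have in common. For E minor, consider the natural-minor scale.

Diatonic triads of E minor (natural minor): Em (i), F#dim (ii°), G (III), Am (iv), Bm (v), C (VI), D (VII).
Diatonic triads of F major: F (I), Gm (ii), Am (iii), Bb (IV), C (V), Dm (vi), Edim (vii°).
Matching root and quality in both lists: Am, C.
That gives 2 common triads.

2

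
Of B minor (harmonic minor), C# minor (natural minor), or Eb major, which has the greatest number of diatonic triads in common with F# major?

Triads of F# major: F# major (I), G# minor (ii), A# minor (iii), B major (IV), C# major (V), D# minor (vi), E# diminished (vii°).
B minor (harmonic minor) shares 1: F#.
C# minor (natural minor) shares 2: G#m, B.
Eb major shares 0: none.
The most common triads (2) are shared with C# minor.

C# minor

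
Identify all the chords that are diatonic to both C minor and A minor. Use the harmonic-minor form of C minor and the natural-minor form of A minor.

G, Bdim

Triads in C minor (harmonic minor): Cm (i), Ddim (ii°), Ebaug (III+), Fm (iv), G (V), Ab (VI), Bdim (vii°).
Triads in A minor (natural minor): Am (i), Bdim (ii°), C (III), Dm (iv), Em (v), F (VI), G (VII).
Shared triads with their functions: G (V in C minor, VII in A minor); Bdim (vii° in C minor, ii° in A minor).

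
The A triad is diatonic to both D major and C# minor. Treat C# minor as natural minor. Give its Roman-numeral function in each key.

The scale of D major is D E F# G A B C#; A is degree 5, and the triad built there (A-C#-E) is major, so it is V.
The scale of C# minor (natural minor) is C# D# E F# G# A B; A is degree 6, and the triad built there (A-C#-E) is major, so it is VI.

V in D major; VI in C# minor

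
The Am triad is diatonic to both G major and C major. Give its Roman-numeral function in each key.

The scale of G major is G A B C D E F#; A is degree 2, and the triad built there (A-C-E) is minor, so it is ii.
The scale of C major is C D E F G A B; A is degree 6, and the triad built there (A-C-E) is minor, so it is vi.

ii in G major; vi in C major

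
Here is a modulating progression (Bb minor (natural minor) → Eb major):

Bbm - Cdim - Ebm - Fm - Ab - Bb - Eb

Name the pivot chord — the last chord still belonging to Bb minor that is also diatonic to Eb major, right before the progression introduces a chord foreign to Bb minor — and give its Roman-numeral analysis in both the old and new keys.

Ab — VII in Bb minor, IV in Eb major

Chords diatonic to Bb minor: Bbm, Cdim, Db, Ebm, Fm, Gb, Ab.
Reading the progression, the first chord not in that set is Bb, so the modulation leaves Bb minor there.
The chord immediately before Bb is Ab, which is diatonic to both keys: VII in Bb minor and IV in Eb major.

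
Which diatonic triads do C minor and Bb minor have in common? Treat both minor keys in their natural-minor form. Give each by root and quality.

Fm, Ab

Triads in C minor (natural minor): C minor (i), D diminished (ii°), Eb major (III), F minor (iv), G minor (v), Ab major (VI), Bb major (VII).
Triads in Bb minor (natural minor): Bb minor (i), C diminished (ii°), Db major (III), Eb minor (iv), F minor (v), Gb major (VI), Ab major (VII).
Shared triads with their functions: F minor (iv in C minor, v in Bb minor); Ab major (VI in C minor, VII in Bb minor).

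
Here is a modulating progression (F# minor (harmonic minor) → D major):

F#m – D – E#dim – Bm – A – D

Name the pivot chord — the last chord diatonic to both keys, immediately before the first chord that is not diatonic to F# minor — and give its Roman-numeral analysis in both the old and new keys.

Chords diatonic to F# minor: F#m, G#dim, Aaug, Bm, C#, D, E#dim.
Reading the progression, the first chord not in that set is A, so the modulation leaves F# minor there.
The chord immediately before A is Bm, which is diatonic to both keys: iv in F# minor and vi in D major.

Bm — iv in F# minor, vi in D major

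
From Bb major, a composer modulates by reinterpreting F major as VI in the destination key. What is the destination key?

A minor

The numeral VI denotes a major triad on scale degree 6. With F on degree 6, the tonic of the new key is A.
Degree 6 carries a major triad in minor keys, so the destination is A minor.
Check: the diatonic triads of A minor (natural minor) are Am (i), Bdim (ii°), C (III), Dm (iv), Em (v), F (VI), G (VII) — F major is indeed VI.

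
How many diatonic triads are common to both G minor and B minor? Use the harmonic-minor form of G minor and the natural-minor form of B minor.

1

Diatonic triads of G minor (harmonic minor): Gm (i), Adim (ii°), B♭aug (III+), Cm (iv), D (V), E♭ (VI), F♯dim (vii°).
Diatonic triads of B minor (natural minor): Bm (i), C♯dim (ii°), D (III), Em (iv), F♯m (v), G (VI), A (VII).
Matching root and quality in both lists: D.
That gives 1 common triad.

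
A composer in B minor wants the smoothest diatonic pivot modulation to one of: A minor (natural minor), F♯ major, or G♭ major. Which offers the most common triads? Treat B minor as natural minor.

A minor

Triads of B minor (natural minor): B minor (i), C♯ diminished (ii°), D major (III), E minor (iv), F♯ minor (v), G major (VI), A major (VII).
A minor (natural minor) shares 2: Em, G.
F♯ major shares 0: none.
G♭ major shares 0: none.
The most common triads (2) are shared with A minor.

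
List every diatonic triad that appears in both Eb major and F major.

Triads in Eb major: Eb major (I), F minor (ii), G minor (iii), Ab major (IV), Bb major (V), C minor (vi), D diminished (vii°).
Triads in F major: F major (I), G minor (ii), A minor (iii), Bb major (IV), C major (V), D minor (vi), E diminished (vii°).
Shared triads with their functions: G minor (iii in Eb major, ii in F major); Bb major (V in Eb major, IV in F major).

Gm, Bb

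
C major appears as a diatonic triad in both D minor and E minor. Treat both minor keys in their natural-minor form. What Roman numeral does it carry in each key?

VII in D minor; VI in E minor

The scale of D minor (natural minor) is D E F G A B♭ C; C is degree 7, and the triad built there (C-E-G) is major, so it is VII.
The scale of E minor (natural minor) is E F♯ G A B C D; C is degree 6, and the triad built there (C-E-G) is major, so it is VI.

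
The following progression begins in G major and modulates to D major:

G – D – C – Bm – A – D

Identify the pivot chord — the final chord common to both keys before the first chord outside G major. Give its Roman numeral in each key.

Bm — iii in G major, vi in D major

Chords diatonic to G major: G, Am, Bm, C, D, Em, F#dim.
Reading the progression, the first chord not in that set is A, so the modulation leaves G major there.
The chord immediately before A is Bm, which is diatonic to both keys: iii in G major and vi in D major.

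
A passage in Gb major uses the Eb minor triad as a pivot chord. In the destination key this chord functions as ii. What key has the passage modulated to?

The numeral ii denotes a minor triad on scale degree 2. With Eb on degree 2, the tonic of the new key is Db.
Degree 2 carries a minor triad in major keys, so the destination is Db major.
Check: the diatonic triads of Db major are Db (I), Ebm (ii), Fm (iii), Gb (IV), Ab (V), Bbm (vi), Cdim (vii°) — Eb minor is indeed ii.

Db major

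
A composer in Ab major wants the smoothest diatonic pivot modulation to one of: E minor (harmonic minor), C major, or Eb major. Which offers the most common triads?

Eb major

Triads of Ab major: Ab major (I), Bb minor (ii), C minor (iii), Db major (IV), Eb major (V), F minor (vi), G diminished (vii°).
E minor (harmonic minor) shares 0: none.
C major shares 0: none.
Eb major shares 4: Ab, Cm, Eb, Fm.
The most common triads (4) are shared with Eb major.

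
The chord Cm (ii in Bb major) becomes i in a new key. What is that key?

The numeral i denotes a minor triad on scale degree 1. With C on degree 1, the tonic of the new key is C.
Degree 1 carries a minor triad in minor keys, so the destination is C minor.
Check: the diatonic triads of C minor (natural minor) are Cm (i), Ddim (ii°), Eb (III), Fm (iv), Gm (v), Ab (VI), Bb (VII) — Cm is indeed i.

C minor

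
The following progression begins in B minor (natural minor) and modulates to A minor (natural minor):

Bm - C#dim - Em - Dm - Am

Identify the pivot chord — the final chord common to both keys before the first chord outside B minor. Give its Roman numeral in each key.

Chords diatonic to B minor: Bm, C#dim, D, Em, F#m, G, A.
Reading the progression, the first chord not in that set is Dm, so the modulation leaves B minor there.
The chord immediately before Dm is Em, which is diatonic to both keys: iv in B minor and v in A minor.

Em — iv in B minor, v in A minor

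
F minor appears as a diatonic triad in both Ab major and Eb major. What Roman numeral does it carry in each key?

The scale of Ab major is Ab Bb C Db Eb F G; F is degree 6, and the triad built there (F-Ab-C) is minor, so it is vi.
The scale of Eb major is Eb F G Ab Bb C D; F is degree 2, and the triad built there (F-Ab-C) is minor, so it is ii.

vi in Ab major; ii in Eb major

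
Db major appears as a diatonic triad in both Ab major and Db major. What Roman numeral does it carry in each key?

The scale of Ab major is Ab Bb C Db Eb F G; Db is degree 4, and the triad built there (Db-F-Ab) is major, so it is IV.
The scale of Db major is Db Eb F Gb Ab Bb C; Db is degree 1, and the triad built there (Db-F-Ab) is major, so it is I.

IV in Ab major; I in Db major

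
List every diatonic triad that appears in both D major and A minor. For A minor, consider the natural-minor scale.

Triads in D major: D major (I), E minor (ii), F# minor (iii), G major (IV), A major (V), B minor (vi), C# diminished (vii°).
Triads in A minor (natural minor): A minor (i), B diminished (ii°), C major (III), D minor (iv), E minor (v), F major (VI), G major (VII).
Shared triads with their functions: E minor (ii in D major, v in A minor); G major (IV in D major, VII in A minor).

Em, G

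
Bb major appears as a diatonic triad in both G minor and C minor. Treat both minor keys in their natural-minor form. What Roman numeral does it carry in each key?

III in G minor; VII in C minor

The scale of G minor (natural minor) is G A Bb C D Eb F; Bb is degree 3, and the triad built there (Bb-D-F) is major, so it is III.
The scale of C minor (natural minor) is C D Eb F G Ab Bb; Bb is degree 7, and the triad built there (Bb-D-F) is major, so it is VII.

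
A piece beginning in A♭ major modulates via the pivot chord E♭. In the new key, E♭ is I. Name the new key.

E♭ major

The numeral I denotes a major triad on scale degree 1. With E♭ on degree 1, the tonic of the new key is E♭.
Degree 1 carries a major triad in major keys, so the destination is E♭ major.
Check: the diatonic triads of E♭ major are E♭ (I), Fm (ii), Gm (iii), A♭ (IV), B♭ (V), Cm (vi), Ddim (vii°) — E♭ is indeed I.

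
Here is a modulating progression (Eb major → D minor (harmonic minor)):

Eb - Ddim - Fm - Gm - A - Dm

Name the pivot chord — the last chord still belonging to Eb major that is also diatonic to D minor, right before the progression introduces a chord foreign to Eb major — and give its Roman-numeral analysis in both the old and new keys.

Chords diatonic to Eb major: Eb, Fm, Gm, Ab, Bb, Cm, Ddim.
Reading the progression, the first chord not in that set is A, so the modulation leaves Eb major there.
The chord immediately before A is Gm, which is diatonic to both keys: iii in Eb major and iv in D minor.

Gm — iii in Eb major, iv in D minor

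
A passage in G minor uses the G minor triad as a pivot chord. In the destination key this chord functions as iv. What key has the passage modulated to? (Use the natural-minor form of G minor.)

The numeral iv denotes a minor triad on scale degree 4. With G on degree 4, the tonic of the new key is D.
Degree 4 carries a minor triad in minor keys, so the destination is D minor.
Check: the diatonic triads of D minor (natural minor) are Dm (i), Edim (ii°), F (III), Gm (iv), Am (v), B♭ (VI), C (VII) — G minor is indeed iv.

D minor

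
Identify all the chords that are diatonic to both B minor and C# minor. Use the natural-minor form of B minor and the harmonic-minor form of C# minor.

Triads in B minor (natural minor): B minor (i), C# diminished (ii°), D major (III), E minor (iv), F# minor (v), G major (VI), A major (VII).
Triads in C# minor (harmonic minor): C# minor (i), D# diminished (ii°), E augmented (III+), F# minor (iv), G# major (V), A major (VI), B# diminished (vii°).
Shared triads with their functions: F# minor (v in B minor, iv in C# minor); A major (VII in B minor, VI in C# minor).

F#m, A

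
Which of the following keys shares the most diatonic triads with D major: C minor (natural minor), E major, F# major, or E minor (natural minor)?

Triads of D major: D (I), Em (ii), F#m (iii), G (IV), A (V), Bm (vi), C#dim (vii°).
C minor (natural minor) shares 0: none.
E major shares 2: F#m, A.
F# major shares 0: none.
E minor (natural minor) shares 4: D, Em, G, Bm.
The most common triads (4) are shared with E minor.

E minor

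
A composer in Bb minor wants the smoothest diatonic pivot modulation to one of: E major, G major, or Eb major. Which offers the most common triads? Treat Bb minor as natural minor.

Triads of Bb minor (natural minor): Bb minor (i), C diminished (ii°), Db major (III), Eb minor (iv), F minor (v), Gb major (VI), Ab major (VII).
E major shares 0: none.
G major shares 0: none.
Eb major shares 2: Fm, Ab.
The most common triads (2) are shared with Eb major.

Eb major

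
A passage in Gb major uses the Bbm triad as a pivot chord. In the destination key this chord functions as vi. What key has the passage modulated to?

Db major

The numeral vi denotes a minor triad on scale degree 6. With Bb on degree 6, the tonic of the new key is Db.
Degree 6 carries a minor triad in major keys, so the destination is Db major.
Check: the diatonic triads of Db major are Db (I), Ebm (ii), Fm (iii), Gb (IV), Ab (V), Bbm (vi), Cdim (vii°) — Bbm is indeed vi.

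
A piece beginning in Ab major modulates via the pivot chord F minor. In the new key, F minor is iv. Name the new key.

The numeral iv denotes a minor triad on scale degree 4. With F on degree 4, the tonic of the new key is C.
Degree 4 carries a minor triad in minor keys, so the destination is C minor.
Check: the diatonic triads of C minor (natural minor) are Cm (i), Ddim (ii°), Eb (III), Fm (iv), Gm (v), Ab (VI), Bb (VII) — F minor is indeed iv.

C minor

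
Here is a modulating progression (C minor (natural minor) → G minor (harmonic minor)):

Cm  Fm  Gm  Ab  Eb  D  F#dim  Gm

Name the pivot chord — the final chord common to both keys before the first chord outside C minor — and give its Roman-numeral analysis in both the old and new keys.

Eb — III in C minor, VI in G minor

Chords diatonic to C minor: Cm, Ddim, Eb, Fm, Gm, Ab, Bb.
Reading the progression, the first chord not in that set is D, so the modulation leaves C minor there.
The chord immediately before D is Eb, which is diatonic to both keys: III in C minor and VI in G minor.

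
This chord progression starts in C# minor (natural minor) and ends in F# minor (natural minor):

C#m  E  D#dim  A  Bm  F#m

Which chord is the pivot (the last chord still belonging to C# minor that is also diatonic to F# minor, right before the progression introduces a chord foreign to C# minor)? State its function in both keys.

A — VI in C# minor, III in F# minor

Chords diatonic to C# minor: C#m, D#dim, E, F#m, G#m, A, B.
Reading the progression, the first chord not in that set is Bm, so the modulation leaves C# minor there.
The chord immediately before Bm is A, which is diatonic to both keys: VI in C# minor and III in F# minor.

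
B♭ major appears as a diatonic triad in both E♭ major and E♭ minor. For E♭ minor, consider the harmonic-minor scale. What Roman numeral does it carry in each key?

The scale of E♭ major is E♭ F G A♭ B♭ C D; B♭ is degree 5, and the triad built there (B♭-D-F) is major, so it is V.
The scale of E♭ minor (harmonic minor) is E♭ F G♭ A♭ B♭ C♭ D; B♭ is degree 5, and the triad built there (B♭-D-F) is major, so it is V.

V in E♭ major; V in E♭ minor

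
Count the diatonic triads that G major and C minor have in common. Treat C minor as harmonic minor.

Diatonic triads of G major: G (I), Am (ii), Bm (iii), C (IV), D (V), Em (vi), F#dim (vii°).
Diatonic triads of C minor (harmonic minor): Cm (i), Ddim (ii°), Ebaug (III+), Fm (iv), G (V), Ab (VI), Bdim (vii°).
Matching root and quality in both lists: G.
That gives 1 common triad.

1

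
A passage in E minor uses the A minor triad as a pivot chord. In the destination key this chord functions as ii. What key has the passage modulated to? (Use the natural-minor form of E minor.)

The numeral ii denotes a minor triad on scale degree 2. With A on degree 2, the tonic of the new key is G.
Degree 2 carries a minor triad in major keys, so the destination is G major.
Check: the diatonic triads of G major are G (I), Am (ii), Bm (iii), C (IV), D (V), Em (vi), F♯dim (vii°) — A minor is indeed ii.

G major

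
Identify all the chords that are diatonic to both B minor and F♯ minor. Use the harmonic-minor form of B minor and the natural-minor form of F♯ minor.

Triads in B minor (harmonic minor): Bm (i), C♯dim (ii°), Daug (III+), Em (iv), F♯ (V), G (VI), A♯dim (vii°).
Triads in F♯ minor (natural minor): F♯m (i), G♯dim (ii°), A (III), Bm (iv), C♯m (v), D (VI), E (VII).
Shared triads with their functions: Bm (i in B minor, iv in F♯ minor).

Bm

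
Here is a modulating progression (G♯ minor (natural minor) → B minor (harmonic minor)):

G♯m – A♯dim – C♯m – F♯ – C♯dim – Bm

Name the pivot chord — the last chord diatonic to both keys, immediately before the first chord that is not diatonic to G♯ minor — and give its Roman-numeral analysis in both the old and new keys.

Chords diatonic to G♯ minor: G♯m, A♯dim, B, C♯m, D♯m, E, F♯.
Reading the progression, the first chord not in that set is C♯dim, so the modulation leaves G♯ minor there.
The chord immediately before C♯dim is F♯, which is diatonic to both keys: VII in G♯ minor and V in B minor.

F♯ — VII in G♯ minor, V in B minor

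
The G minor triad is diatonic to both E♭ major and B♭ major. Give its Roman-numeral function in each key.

The scale of E♭ major is E♭ F G A♭ B♭ C D; G is degree 3, and the triad built there (G-B♭-D) is minor, so it is iii.
The scale of B♭ major is B♭ C D E♭ F G A; G is degree 6, and the triad built there (G-B♭-D) is minor, so it is vi.

iii in E♭ major; vi in B♭ major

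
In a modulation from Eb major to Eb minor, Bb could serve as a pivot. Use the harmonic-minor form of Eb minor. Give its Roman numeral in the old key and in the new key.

The scale of Eb major is Eb F G Ab Bb C D; Bb is degree 5, and the triad built there (Bb-D-F) is major, so it is V.
The scale of Eb minor (harmonic minor) is Eb F Gb Ab Bb Cb D; Bb is degree 5, and the triad built there (Bb-D-F) is major, so it is V.

V in Eb major; V in Eb minor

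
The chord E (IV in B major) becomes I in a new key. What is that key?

The numeral I denotes a major triad on scale degree 1. With E on degree 1, the tonic of the new key is E.
Degree 1 carries a major triad in major keys, so the destination is E major.
Check: the diatonic triads of E major are E (I), F♯m (ii), G♯m (iii), A (IV), B (V), C♯m (vi), D♯dim (vii°) — E is indeed I.

E major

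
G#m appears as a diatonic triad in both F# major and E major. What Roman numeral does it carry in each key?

ii in F# major; iii in E major

The scale of F# major is F# G# A# B C# D# E#; G# is degree 2, and the triad built there (G#-B-D#) is minor, so it is ii.
The scale of E major is E F# G# A B C# D#; G# is degree 3, and the triad built there (G#-B-D#) is minor, so it is iii.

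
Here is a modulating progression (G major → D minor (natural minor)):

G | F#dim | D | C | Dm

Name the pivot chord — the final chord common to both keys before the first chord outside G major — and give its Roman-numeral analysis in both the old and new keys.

Chords diatonic to G major: G, Am, Bm, C, D, Em, F#dim.
Reading the progression, the first chord not in that set is Dm, so the modulation leaves G major there.
The chord immediately before Dm is C, which is diatonic to both keys: IV in G major and VII in D minor.

C — IV in G major, VII in D minor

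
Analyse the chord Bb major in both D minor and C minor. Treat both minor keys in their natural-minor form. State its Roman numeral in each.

The scale of D minor (natural minor) is D E F G A Bb C; Bb is degree 6, and the triad built there (Bb-D-F) is major, so it is VI.
The scale of C minor (natural minor) is C D Eb F G Ab Bb; Bb is degree 7, and the triad built there (Bb-D-F) is major, so it is VII.

VI in D minor; VII in C minor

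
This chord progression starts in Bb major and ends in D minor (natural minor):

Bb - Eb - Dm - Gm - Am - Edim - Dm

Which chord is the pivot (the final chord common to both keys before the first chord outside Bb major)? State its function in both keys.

Gm — vi in Bb major, iv in D minor

Chords diatonic to Bb major: Bb, Cm, Dm, Eb, F, Gm, Adim.
Reading the progression, the first chord not in that set is Am, so the modulation leaves Bb major there.
The chord immediately before Am is Gm, which is diatonic to both keys: vi in Bb major and iv in D minor.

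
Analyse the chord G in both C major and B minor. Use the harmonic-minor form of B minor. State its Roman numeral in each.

V in C major; VI in B minor

The scale of C major is C D E F G A B; G is degree 5, and the triad built there (G-B-D) is major, so it is V.
The scale of B minor (harmonic minor) is B C♯ D E F♯ G A♯; G is degree 6, and the triad built there (G-B-D) is major, so it is VI.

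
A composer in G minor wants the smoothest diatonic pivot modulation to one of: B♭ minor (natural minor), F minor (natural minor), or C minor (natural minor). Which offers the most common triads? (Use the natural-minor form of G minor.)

C minor

Triads of G minor (natural minor): Gm (i), Adim (ii°), B♭ (III), Cm (iv), Dm (v), E♭ (VI), F (VII).
B♭ minor (natural minor) shares 0: none.
F minor (natural minor) shares 2: Cm, E♭.
C minor (natural minor) shares 4: Gm, B♭, Cm, E♭.
The most common triads (4) are shared with C minor.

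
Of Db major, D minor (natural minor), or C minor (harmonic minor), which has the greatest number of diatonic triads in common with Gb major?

Db major

Triads of Gb major: Gb major (I), Ab minor (ii), Bb minor (iii), Cb major (IV), Db major (V), Eb minor (vi), F diminished (vii°).
Db major shares 4: Gb, Bbm, Db, Ebm.
D minor (natural minor) shares 0: none.
C minor (harmonic minor) shares 0: none.
The most common triads (4) are shared with Db major.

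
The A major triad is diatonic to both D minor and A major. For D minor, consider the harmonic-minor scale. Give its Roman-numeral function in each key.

V in D minor; I in A major

The scale of D minor (harmonic minor) is D E F G A Bb C#; A is degree 5, and the triad built there (A-C#-E) is major, so it is V.
The scale of A major is A B C# D E F# G#; A is degree 1, and the triad built there (A-C#-E) is major, so it is I.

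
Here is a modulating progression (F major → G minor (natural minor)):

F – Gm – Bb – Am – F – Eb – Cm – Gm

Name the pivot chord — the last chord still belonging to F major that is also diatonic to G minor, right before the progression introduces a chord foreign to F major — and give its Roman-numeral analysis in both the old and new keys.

Chords diatonic to F major: F, Gm, Am, Bb, C, Dm, Edim.
Reading the progression, the first chord not in that set is Eb, so the modulation leaves F major there.
The chord immediately before Eb is F, which is diatonic to both keys: I in F major and VII in G minor.

F — I in F major, VII in G minor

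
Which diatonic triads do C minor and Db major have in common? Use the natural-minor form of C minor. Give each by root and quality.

Fm, Ab

Triads in C minor (natural minor): C minor (i), D diminished (ii°), Eb major (III), F minor (iv), G minor (v), Ab major (VI), Bb major (VII).
Triads in Db major: Db major (I), Eb minor (ii), F minor (iii), Gb major (IV), Ab major (V), Bb minor (vi), C diminished (vii°).
Shared triads with their functions: F minor (iv in C minor, iii in Db major); Ab major (VI in C minor, V in Db major).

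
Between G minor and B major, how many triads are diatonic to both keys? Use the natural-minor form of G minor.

0

Diatonic triads of G minor (natural minor): Gm (i), Adim (ii°), B♭ (III), Cm (iv), Dm (v), E♭ (VI), F (VII).
Diatonic triads of B major: B (I), C♯m (ii), D♯m (iii), E (IV), F♯ (V), G♯m (vi), A♯dim (vii°).
No triad has the same root and quality in both keys.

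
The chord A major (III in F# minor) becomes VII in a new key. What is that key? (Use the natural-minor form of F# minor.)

B minor

The numeral VII denotes a major triad on scale degree 7. With A on degree 7, the tonic of the new key is B.
Degree 7 carries a major triad in natural-minor keys, so the destination is B minor.
Check: the diatonic triads of B minor (natural minor) are Bm (i), C#dim (ii°), D (III), Em (iv), F#m (v), G (VI), A (VII) — A major is indeed VII.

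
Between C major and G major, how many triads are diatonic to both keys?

Diatonic triads of C major: C (I), Dm (ii), Em (iii), F (IV), G (V), Am (vi), Bdim (vii°).
Diatonic triads of G major: G (I), Am (ii), Bm (iii), C (IV), D (V), Em (vi), F#dim (vii°).
Matching root and quality in both lists: C, Em, G, Am.
That gives 4 common triads.

4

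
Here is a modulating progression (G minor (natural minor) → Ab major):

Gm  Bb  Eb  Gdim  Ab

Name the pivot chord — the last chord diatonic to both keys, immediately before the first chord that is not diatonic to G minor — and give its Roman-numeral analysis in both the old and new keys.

Chords diatonic to G minor: Gm, Adim, Bb, Cm, Dm, Eb, F.
Reading the progression, the first chord not in that set is Gdim, so the modulation leaves G minor there.
The chord immediately before Gdim is Eb, which is diatonic to both keys: VI in G minor and V in Ab major.

Eb — VI in G minor, V in Ab major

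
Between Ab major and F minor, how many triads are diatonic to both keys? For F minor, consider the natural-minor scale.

7

Diatonic triads of Ab major: Ab (I), Bbm (ii), Cm (iii), Db (IV), Eb (V), Fm (vi), Gdim (vii°).
Diatonic triads of F minor (natural minor): Fm (i), Gdim (ii°), Ab (III), Bbm (iv), Cm (v), Db (VI), Eb (VII).
Matching root and quality in both lists: Ab, Bbm, Cm, Db, Eb, Fm, Gdim.
That gives 7 common triads.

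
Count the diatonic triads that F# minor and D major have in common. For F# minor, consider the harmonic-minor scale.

3

Diatonic triads of F# minor (harmonic minor): F# minor (i), G# diminished (ii°), A augmented (III+), B minor (iv), C# major (V), D major (VI), E# diminished (vii°).
Diatonic triads of D major: D major (I), E minor (ii), F# minor (iii), G major (IV), A major (V), B minor (vi), C# diminished (vii°).
Matching root and quality in both lists: F# minor, B minor, D major.
That gives 3 common triads.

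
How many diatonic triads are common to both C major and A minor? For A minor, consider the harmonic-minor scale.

Diatonic triads of C major: C major (I), D minor (ii), E minor (iii), F major (IV), G major (V), A minor (vi), B diminished (vii°).
Diatonic triads of A minor (harmonic minor): A minor (i), B diminished (ii°), C augmented (III+), D minor (iv), E major (V), F major (VI), G# diminished (vii°).
Matching root and quality in both lists: D minor, F major, A minor, B diminished.
That gives 4 common triads.

4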